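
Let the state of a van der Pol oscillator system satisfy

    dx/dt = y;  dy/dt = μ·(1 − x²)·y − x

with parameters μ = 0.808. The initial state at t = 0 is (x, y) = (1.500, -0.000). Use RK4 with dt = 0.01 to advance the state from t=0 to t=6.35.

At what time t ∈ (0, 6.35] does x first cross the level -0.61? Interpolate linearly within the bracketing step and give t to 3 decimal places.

t = 1.921

t=0.000: state=(1.500, -0.000)
step 1 (dt=0.01): k1=(-0.000, -1.500), k2=(-0.007, -1.492), k3=(-0.007, -1.492), k4=(-0.015, -1.485); state += dt/6·(k1+2k2+2k3+k4)
t=0.010: state=(1.500, -0.015)
t=0.020: state=(1.500, -0.030)
t=0.030: state=(1.499, -0.044)
continuing one RK4 step at a time; state shown every 25 steps (Δt=0.25):
t=0.250: state=(1.457, -0.330)
t=0.500: state=(1.341, -0.591)
t=0.750: state=(1.164, -0.824)
t=1.000: state=(0.928, -1.068)
t=1.250: state=(0.626, -1.358)
t=1.500: state=(0.243, -1.716)
t=1.750: state=(-0.235, -2.098)
t=1.920: state=(-0.608, -2.271)
next step: t=1.930: state=(-0.631, -2.276) — x has crossed -0.61
linear interpolation between t=1.920 (-0.60800) and t=1.930 (-0.63074) → t≈1.921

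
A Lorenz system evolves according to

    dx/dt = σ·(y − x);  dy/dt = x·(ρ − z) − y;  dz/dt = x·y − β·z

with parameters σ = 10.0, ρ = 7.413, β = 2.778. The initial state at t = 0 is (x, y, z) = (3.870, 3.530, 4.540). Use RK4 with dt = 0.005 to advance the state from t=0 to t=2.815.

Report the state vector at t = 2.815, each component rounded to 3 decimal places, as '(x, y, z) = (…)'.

t=0.000: state=(3.870, 3.530, 4.540)
step 1 (dt=0.005): k1=(-3.400, 7.589, 1.049), k2=(-3.125, 7.535, 1.085), k3=(-3.133, 7.537, 1.087), k4=(-2.866, 7.485, 1.124); state += dt/6·(k1+2k2+2k3+k4)
t=0.005: state=(3.854, 3.568, 4.545)
t=0.010: state=(3.841, 3.605, 4.551)
t=0.015: state=(3.831, 3.642, 4.557)
continuing one RK4 step at a time; state shown every 20 steps (Δt=0.1):
t=0.100: state=(3.913, 4.212, 4.746)
t=0.200: state=(4.314, 4.767, 5.217)
t=0.300: state=(4.741, 5.110, 5.925)
t=0.400: state=(5.000, 5.132, 6.690)
t=0.500: state=(4.989, 4.838, 7.258)
t=0.600: state=(4.731, 4.388, 7.457)
t=0.700: state=(4.356, 3.975, 7.299)
t=0.800: state=(4.010, 3.713, 6.920)
t=0.900: state=(3.781, 3.624, 6.479)
t=1.000: state=(3.697, 3.683, 6.092)
t=1.100: state=(3.745, 3.850, 5.834)
t=1.200: state=(3.893, 4.079, 5.741)
t=1.300: state=(4.099, 4.317, 5.817)
t=1.400: state=(4.310, 4.505, 6.032)
t=1.500: state=(4.472, 4.593, 6.321)
t=1.600: state=(4.543, 4.563, 6.597)
t=1.700: state=(4.513, 4.436, 6.780)
t=1.800: state=(4.403, 4.267, 6.829)
t=1.900: state=(4.259, 4.114, 6.754)
t=2.000: state=(4.127, 4.015, 6.599)
t=2.100: state=(4.041, 3.984, 6.420)
t=2.200: state=(4.014, 4.016, 6.266)
t=2.300: state=(4.042, 4.094, 6.171)
t=2.400: state=(4.111, 4.193, 6.149)
t=2.500: state=(4.198, 4.286, 6.197)
t=2.600: state=(4.279, 4.350, 6.295)
t=2.700: state=(4.334, 4.370, 6.411)
t=2.800: state=(4.350, 4.347, 6.510)
t=2.815: state=(4.349, 4.340, 6.522)

(x, y, z) = (4.349, 4.340, 6.522)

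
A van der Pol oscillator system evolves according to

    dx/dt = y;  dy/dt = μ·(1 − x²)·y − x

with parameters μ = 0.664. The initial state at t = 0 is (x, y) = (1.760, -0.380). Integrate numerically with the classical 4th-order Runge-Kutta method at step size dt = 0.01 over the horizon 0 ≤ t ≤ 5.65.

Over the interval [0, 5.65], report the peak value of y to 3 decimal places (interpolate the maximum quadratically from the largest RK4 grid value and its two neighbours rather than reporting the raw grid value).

t=0.000: state=(1.760, -0.380)
step 1 (dt=0.01): k1=(-0.380, -1.231), k2=(-0.386, -1.222), k3=(-0.386, -1.222), k4=(-0.392, -1.213); state += dt/6·(k1+2k2+2k3+k4)
t=0.010: state=(1.756, -0.392)
t=0.020: state=(1.752, -0.404)
t=0.030: state=(1.748, -0.416)
continuing one RK4 step at a time; state shown every 20 steps (Δt=0.2):
t=0.200: state=(1.661, -0.597)
t=0.400: state=(1.524, -0.775)
t=0.600: state=(1.352, -0.941)
t=0.800: state=(1.147, -1.115)
t=1.000: state=(0.905, -1.312)
t=1.200: state=(0.620, -1.543)
t=1.400: state=(0.285, -1.809)
t=1.600: state=(-0.104, -2.081)
t=1.800: state=(-0.542, -2.273)
t=2.000: state=(-0.998, -2.237)
t=2.200: state=(-1.414, -1.865)
t=2.400: state=(-1.727, -1.242)
t=2.600: state=(-1.909, -0.597)
t=2.800: state=(-1.975, -0.086)
t=3.000: state=(-1.954, 0.269)
t=3.200: state=(-1.875, 0.512)
t=3.400: state=(-1.754, 0.691)
t=3.600: state=(-1.600, 0.842)
t=3.800: state=(-1.417, 0.989)
t=4.000: state=(-1.204, 1.149)
t=4.200: state=(-0.956, 1.338)
t=4.400: state=(-0.666, 1.565)
t=4.600: state=(-0.327, 1.833)
t=4.800: state=(0.068, 2.114)
t=5.000: state=(0.514, 2.323)
t=5.200: state=(0.982, 2.304)
t=5.400: state=(1.412, 1.935)
t=5.600: state=(1.738, 1.296)
t=5.650: state=(1.798, 1.122)
largest grid value and its neighbours: y(5.080)=2.35221, y(5.090)=2.35275, y(5.100)=2.35252
parabola through these three points peaks at t≈5.092 with y≈2.35276

max y = 2.353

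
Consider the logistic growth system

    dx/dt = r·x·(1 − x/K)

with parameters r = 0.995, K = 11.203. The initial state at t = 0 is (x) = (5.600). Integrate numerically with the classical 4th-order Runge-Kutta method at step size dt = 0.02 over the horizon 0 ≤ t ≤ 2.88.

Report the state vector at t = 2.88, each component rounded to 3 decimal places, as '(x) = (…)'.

(x) = (10.599)

t=0.000: state=(5.600)
step 1 (dt=0.02): k1=(2.787), k2=(2.787), k3=(2.787), k4=(2.786); state += dt/6·(k1+2k2+2k3+k4)
t=0.020: state=(5.656)
t=0.040: state=(5.711)
t=0.060: state=(5.767)
continuing one RK4 step at a time; state shown every 5 steps (Δt=0.1):
t=0.100: state=(5.878)
t=0.200: state=(6.156)
t=0.300: state=(6.430)
t=0.400: state=(6.700)
t=0.500: state=(6.965)
t=0.600: state=(7.224)
t=0.700: state=(7.476)
t=0.800: state=(7.719)
t=0.900: state=(7.953)
t=1.000: state=(8.178)
t=1.100: state=(8.392)
t=1.200: state=(8.597)
t=1.300: state=(8.790)
t=1.400: state=(8.973)
t=1.500: state=(9.146)
t=1.600: state=(9.308)
t=1.700: state=(9.459)
t=1.800: state=(9.601)
t=1.900: state=(9.733)
t=2.000: state=(9.855)
t=2.100: state=(9.969)
t=2.200: state=(10.074)
t=2.300: state=(10.171)
t=2.400: state=(10.260)
t=2.500: state=(10.343)
t=2.600: state=(10.419)
t=2.700: state=(10.488)
t=2.800: state=(10.552)
t=2.880: state=(10.599)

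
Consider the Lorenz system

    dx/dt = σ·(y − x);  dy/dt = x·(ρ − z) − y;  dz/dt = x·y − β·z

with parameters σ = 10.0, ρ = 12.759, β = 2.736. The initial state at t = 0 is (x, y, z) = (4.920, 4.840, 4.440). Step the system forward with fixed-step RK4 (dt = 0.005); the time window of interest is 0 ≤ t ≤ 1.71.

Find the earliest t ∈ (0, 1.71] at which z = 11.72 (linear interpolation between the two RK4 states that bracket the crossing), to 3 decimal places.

t = 0.214

t=0.000: state=(4.920, 4.840, 4.440)
step 1 (dt=0.005): k1=(-0.800, 36.089, 11.665), k2=(0.122, 35.839, 12.019), k3=(0.093, 35.855, 12.025), k4=(0.988, 35.618, 12.385); state += dt/6·(k1+2k2+2k3+k4)
t=0.005: state=(4.921, 5.019, 4.500)
t=0.010: state=(4.930, 5.196, 4.564)
t=0.015: state=(4.947, 5.371, 4.631)
continuing one RK4 step at a time; state shown every 20 steps (Δt=0.1):
t=0.100: state=(6.113, 8.146, 6.515)
t=0.200: state=(8.274, 10.163, 10.962)
t=0.210: state=(8.455, 10.189, 11.506)
next step: t=0.215: state=(8.540, 10.185, 11.779) — z has crossed 11.72
linear interpolation between t=0.210 (11.50580) and t=0.215 (11.77941) → t≈0.214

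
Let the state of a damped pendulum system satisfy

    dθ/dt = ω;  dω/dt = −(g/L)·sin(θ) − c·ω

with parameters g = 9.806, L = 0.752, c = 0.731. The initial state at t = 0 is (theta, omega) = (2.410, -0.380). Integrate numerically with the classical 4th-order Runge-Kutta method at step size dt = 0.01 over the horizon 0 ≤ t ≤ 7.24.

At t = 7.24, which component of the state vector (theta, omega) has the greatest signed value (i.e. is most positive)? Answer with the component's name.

largest component: omega

t=0.000: state=(2.410, -0.380)
step 1 (dt=0.01): k1=(-0.380, -8.434), k2=(-0.422, -8.421), k3=(-0.422, -8.423), k4=(-0.464, -8.413); state += dt/6·(k1+2k2+2k3+k4)
t=0.010: state=(2.406, -0.464)
t=0.020: state=(2.401, -0.548)
t=0.030: state=(2.395, -0.632)
continuing one RK4 step at a time; state shown every 25 steps (Δt=0.25):
t=0.250: state=(2.046, -2.587)
t=0.500: state=(1.088, -5.018)
t=0.750: state=(-0.275, -5.224)
t=1.000: state=(-1.240, -2.224)
t=1.250: state=(-1.374, 1.068)
t=1.500: state=(-0.772, 3.523)
t=1.750: state=(0.196, 3.717)
t=2.000: state=(0.874, 1.462)
t=2.250: state=(0.898, -1.191)
t=2.500: state=(0.365, -2.791)
t=2.750: state=(-0.320, -2.331)
t=3.000: state=(-0.676, -0.409)
t=3.250: state=(-0.532, 1.438)
t=3.500: state=(-0.059, 2.075)
t=3.750: state=(0.375, 1.190)
t=4.000: state=(0.482, -0.336)
t=4.250: state=(0.247, -1.391)
t=4.500: state=(-0.118, -1.329)
t=4.750: state=(-0.340, -0.363)
t=5.000: state=(-0.293, 0.685)
t=5.250: state=(-0.052, 1.096)
t=5.500: state=(0.184, 0.680)
t=5.750: state=(0.254, -0.134)
t=6.000: state=(0.137, -0.721)
t=6.250: state=(-0.055, -0.712)
t=6.500: state=(-0.177, -0.211)
t=6.750: state=(-0.156, 0.352)
t=7.000: state=(-0.030, 0.578)
t=7.240: state=(0.092, 0.380)
compare at T: theta=0.092, omega=0.380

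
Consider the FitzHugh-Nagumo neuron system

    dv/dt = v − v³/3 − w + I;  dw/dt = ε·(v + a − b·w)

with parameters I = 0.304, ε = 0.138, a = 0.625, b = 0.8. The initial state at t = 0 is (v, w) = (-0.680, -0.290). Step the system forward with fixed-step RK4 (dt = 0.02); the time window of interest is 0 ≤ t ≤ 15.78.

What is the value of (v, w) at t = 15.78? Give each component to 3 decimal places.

t=0.000: state=(-0.680, -0.290)
step 1 (dt=0.02): k1=(0.019, 0.024), k2=(0.019, 0.024), k3=(0.019, 0.024), k4=(0.019, 0.024); state += dt/6·(k1+2k2+2k3+k4)
t=0.020: state=(-0.680, -0.290)
t=0.040: state=(-0.679, -0.289)
t=0.060: state=(-0.679, -0.289)
continuing one RK4 step at a time; state shown every 50 steps (Δt=1):
t=1.000: state=(-0.670, -0.266)
t=2.000: state=(-0.683, -0.245)
t=3.000: state=(-0.729, -0.229)
t=4.000: state=(-0.817, -0.224)
t=5.000: state=(-0.936, -0.234)
t=6.000: state=(-1.053, -0.258)
t=7.000: state=(-1.131, -0.292)
t=8.000: state=(-1.159, -0.330)
t=9.000: state=(-1.148, -0.365)
t=10.000: state=(-1.112, -0.393)
t=11.000: state=(-1.063, -0.413)
t=12.000: state=(-1.006, -0.423)
t=13.000: state=(-0.943, -0.424)
t=14.000: state=(-0.876, -0.417)
t=15.000: state=(-0.804, -0.402)
t=15.780: state=(-0.744, -0.384)

(v, w) = (-0.744, -0.384)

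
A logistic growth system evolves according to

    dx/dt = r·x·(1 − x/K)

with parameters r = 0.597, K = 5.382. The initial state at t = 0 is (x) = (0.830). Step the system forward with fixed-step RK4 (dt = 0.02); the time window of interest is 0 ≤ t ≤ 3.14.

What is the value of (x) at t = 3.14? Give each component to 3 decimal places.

t=0.000: state=(0.830)
step 1 (dt=0.02): k1=(0.419), k2=(0.421), k3=(0.421), k4=(0.423); state += dt/6·(k1+2k2+2k3+k4)
t=0.020: state=(0.838)
t=0.040: state=(0.847)
t=0.060: state=(0.855)
continuing one RK4 step at a time; state shown every 10 steps (Δt=0.2):
t=0.200: state=(0.917)
t=0.400: state=(1.012)
t=0.600: state=(1.114)
t=0.800: state=(1.223)
t=1.000: state=(1.339)
t=1.200: state=(1.463)
t=1.400: state=(1.593)
t=1.600: state=(1.731)
t=1.800: state=(1.874)
t=2.000: state=(2.022)
t=2.200: state=(2.175)
t=2.400: state=(2.331)
t=2.600: state=(2.490)
t=2.800: state=(2.650)
t=3.000: state=(2.811)
t=3.140: state=(2.923)

(x) = (2.923)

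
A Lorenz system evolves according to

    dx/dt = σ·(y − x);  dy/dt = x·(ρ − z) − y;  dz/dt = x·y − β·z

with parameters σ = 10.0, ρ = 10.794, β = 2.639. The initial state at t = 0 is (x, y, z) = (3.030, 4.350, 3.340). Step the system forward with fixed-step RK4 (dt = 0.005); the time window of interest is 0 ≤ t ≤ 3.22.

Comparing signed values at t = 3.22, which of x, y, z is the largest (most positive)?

t=0.000: state=(3.030, 4.350, 3.340)
step 1 (dt=0.005): k1=(13.200, 18.236, 4.366), k2=(13.326, 18.403, 4.621), k3=(13.327, 18.403, 4.622), k4=(13.454, 18.569, 4.880); state += dt/6·(k1+2k2+2k3+k4)
t=0.005: state=(3.097, 4.442, 3.363)
t=0.010: state=(3.165, 4.536, 3.389)
t=0.015: state=(3.234, 4.631, 3.417)
continuing one RK4 step at a time; state shown every 40 steps (Δt=0.2):
t=0.200: state=(6.588, 8.544, 7.181)
t=0.400: state=(7.669, 6.243, 14.095)
t=0.600: state=(3.812, 2.325, 11.637)
t=0.800: state=(2.485, 2.476, 7.856)
t=1.000: state=(3.304, 4.095, 6.064)
t=1.200: state=(5.487, 6.740, 7.439)
t=1.400: state=(6.946, 6.765, 11.691)
t=1.600: state=(5.091, 3.921, 11.834)
t=1.800: state=(3.626, 3.391, 9.200)
t=2.000: state=(3.969, 4.483, 7.665)
t=2.200: state=(5.366, 6.117, 8.484)
t=2.400: state=(6.196, 6.109, 10.879)
t=2.600: state=(5.197, 4.516, 11.112)
t=2.800: state=(4.254, 4.071, 9.523)
t=3.000: state=(4.457, 4.798, 8.546)
t=3.200: state=(5.329, 5.756, 9.145)
t=3.220: state=(5.411, 5.810, 9.280)
compare at T: x=5.411, y=5.810, z=9.280

largest component: z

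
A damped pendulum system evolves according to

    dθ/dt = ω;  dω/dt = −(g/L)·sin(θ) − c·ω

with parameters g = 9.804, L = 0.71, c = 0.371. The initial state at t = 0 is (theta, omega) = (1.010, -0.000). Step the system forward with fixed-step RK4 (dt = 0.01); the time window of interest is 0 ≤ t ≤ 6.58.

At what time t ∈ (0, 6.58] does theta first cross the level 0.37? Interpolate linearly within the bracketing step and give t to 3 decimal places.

t = 0.354

t=0.000: state=(1.010, -0.000)
step 1 (dt=0.01): k1=(-0.000, -11.693), k2=(-0.058, -11.672), k3=(-0.058, -11.670), k4=(-0.117, -11.646); state += dt/6·(k1+2k2+2k3+k4)
t=0.010: state=(1.009, -0.117)
t=0.020: state=(1.008, -0.233)
t=0.030: state=(1.005, -0.348)
continuing one RK4 step at a time; state shown every 25 steps (Δt=0.25):
t=0.250: state=(0.670, -2.551)
t=0.350: state=(0.383, -3.142)
next step: t=0.360: state=(0.351, -3.179) — theta has crossed 0.37
linear interpolation between t=0.350 (0.38261) and t=0.360 (0.35100) → t≈0.354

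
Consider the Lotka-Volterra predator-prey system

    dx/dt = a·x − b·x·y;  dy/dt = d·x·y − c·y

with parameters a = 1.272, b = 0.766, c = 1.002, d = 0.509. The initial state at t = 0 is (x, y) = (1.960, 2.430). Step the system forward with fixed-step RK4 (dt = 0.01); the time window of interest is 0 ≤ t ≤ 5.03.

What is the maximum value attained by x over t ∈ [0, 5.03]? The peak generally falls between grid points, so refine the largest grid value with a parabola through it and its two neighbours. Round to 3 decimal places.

t=0.000: state=(1.960, 2.430)
step 1 (dt=0.01): k1=(-1.155, -0.011), k2=(-1.152, -0.018), k3=(-1.152, -0.018), k4=(-1.148, -0.025); state += dt/6·(k1+2k2+2k3+k4)
t=0.010: state=(1.948, 2.430)
t=0.020: state=(1.937, 2.430)
t=0.030: state=(1.926, 2.429)
continuing one RK4 step at a time; state shown every 20 steps (Δt=0.2):
t=0.200: state=(1.745, 2.401)
t=0.400: state=(1.566, 2.325)
t=0.600: state=(1.426, 2.215)
t=0.800: state=(1.323, 2.084)
t=1.000: state=(1.253, 1.944)
t=1.200: state=(1.213, 1.803)
t=1.400: state=(1.199, 1.668)
t=1.600: state=(1.209, 1.543)
t=1.800: state=(1.242, 1.430)
t=2.000: state=(1.297, 1.332)
t=2.200: state=(1.373, 1.249)
t=2.400: state=(1.470, 1.181)
t=2.600: state=(1.589, 1.129)
t=2.800: state=(1.729, 1.094)
t=3.000: state=(1.889, 1.076)
t=3.200: state=(2.066, 1.077)
t=3.400: state=(2.256, 1.098)
t=3.600: state=(2.452, 1.142)
t=3.800: state=(2.642, 1.211)
t=4.000: state=(2.810, 1.308)
t=4.200: state=(2.938, 1.435)
t=4.400: state=(3.006, 1.591)
t=4.600: state=(2.998, 1.769)
t=4.800: state=(2.907, 1.956)
t=5.000: state=(2.740, 2.135)
t=5.030: state=(2.709, 2.160)
largest grid value and its neighbours: x(4.470)=3.01270, x(4.480)=3.01282, x(4.490)=3.01274
parabola through these three points peaks at t≈4.481 with x≈3.01283

max x = 3.013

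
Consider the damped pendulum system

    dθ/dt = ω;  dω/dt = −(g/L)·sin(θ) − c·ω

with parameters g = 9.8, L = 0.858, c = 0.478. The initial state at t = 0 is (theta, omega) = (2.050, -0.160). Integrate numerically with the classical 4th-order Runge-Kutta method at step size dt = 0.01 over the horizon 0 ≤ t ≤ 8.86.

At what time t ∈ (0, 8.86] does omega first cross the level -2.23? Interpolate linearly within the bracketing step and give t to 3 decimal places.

t = 0.208

t=0.000: state=(2.050, -0.160)
step 1 (dt=0.01): k1=(-0.160, -10.059), k2=(-0.210, -10.039), k3=(-0.210, -10.040), k4=(-0.260, -10.022); state += dt/6·(k1+2k2+2k3+k4)
t=0.010: state=(2.048, -0.260)
t=0.020: state=(2.045, -0.360)
t=0.030: state=(2.041, -0.460)
t=0.200: state=(1.819, -2.152)
next step: t=0.210: state=(1.797, -2.252) — omega has crossed -2.23
linear interpolation between t=0.200 (-2.15151) and t=0.210 (-2.25200) → t≈0.208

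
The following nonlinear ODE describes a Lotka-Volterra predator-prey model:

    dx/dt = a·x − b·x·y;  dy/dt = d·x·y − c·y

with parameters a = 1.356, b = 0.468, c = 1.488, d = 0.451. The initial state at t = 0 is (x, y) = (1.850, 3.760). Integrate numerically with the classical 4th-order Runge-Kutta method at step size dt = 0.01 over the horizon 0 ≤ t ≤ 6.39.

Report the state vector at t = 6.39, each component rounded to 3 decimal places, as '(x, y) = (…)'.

t=0.000: state=(1.850, 3.760)
step 1 (dt=0.01): k1=(-0.747, -2.458), k2=(-0.735, -2.456), k3=(-0.735, -2.456), k4=(-0.723, -2.454); state += dt/6·(k1+2k2+2k3+k4)
t=0.010: state=(1.843, 3.735)
t=0.020: state=(1.836, 3.711)
t=0.030: state=(1.829, 3.686)
continuing one RK4 step at a time; state shown every 25 steps (Δt=0.25):
t=0.250: state=(1.732, 3.168)
t=0.500: state=(1.731, 2.652)
t=0.750: state=(1.828, 2.233)
t=1.000: state=(2.015, 1.910)
t=1.250: state=(2.295, 1.677)
t=1.500: state=(2.672, 1.528)
t=1.750: state=(3.151, 1.461)
t=2.000: state=(3.727, 1.483)
t=2.250: state=(4.369, 1.613)
t=2.500: state=(5.005, 1.888)
t=2.750: state=(5.491, 2.357)
t=3.000: state=(5.628, 3.054)
t=3.250: state=(5.260, 3.909)
t=3.500: state=(4.457, 4.674)
t=3.750: state=(3.525, 5.051)
t=4.000: state=(2.745, 4.947)
t=4.250: state=(2.212, 4.499)
t=4.500: state=(1.898, 3.903)
t=4.750: state=(1.748, 3.300)
t=5.000: state=(1.722, 2.764)
t=5.250: state=(1.797, 2.321)
t=5.500: state=(1.963, 1.976)
t=5.750: state=(2.221, 1.723)
t=6.000: state=(2.576, 1.556)
t=6.250: state=(3.031, 1.469)
t=6.390: state=(3.330, 1.458)

(x, y) = (3.330, 1.458)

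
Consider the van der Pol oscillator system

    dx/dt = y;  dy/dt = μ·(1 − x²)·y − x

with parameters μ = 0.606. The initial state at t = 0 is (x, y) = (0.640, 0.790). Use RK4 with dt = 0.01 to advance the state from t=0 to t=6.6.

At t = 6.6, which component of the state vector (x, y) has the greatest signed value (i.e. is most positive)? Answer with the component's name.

largest component: x

t=0.000: state=(0.640, 0.790)
step 1 (dt=0.01): k1=(0.790, -0.357), k2=(0.788, -0.364), k3=(0.788, -0.364), k4=(0.786, -0.371); state += dt/6·(k1+2k2+2k3+k4)
t=0.010: state=(0.648, 0.786)
t=0.020: state=(0.656, 0.783)
t=0.030: state=(0.664, 0.779)
continuing one RK4 step at a time; state shown every 25 steps (Δt=0.25):
t=0.250: state=(0.823, 0.658)
t=0.500: state=(0.963, 0.451)
t=0.750: state=(1.044, 0.198)
t=1.000: state=(1.060, -0.068)
t=1.250: state=(1.011, -0.326)
t=1.500: state=(0.899, -0.572)
t=1.750: state=(0.726, -0.811)
t=2.000: state=(0.493, -1.053)
t=2.250: state=(0.199, -1.296)
t=2.500: state=(-0.153, -1.514)
t=2.750: state=(-0.550, -1.635)
t=3.000: state=(-0.953, -1.549)
t=3.250: state=(-1.303, -1.206)
t=3.500: state=(-1.542, -0.698)
t=3.750: state=(-1.652, -0.193)
t=4.000: state=(-1.647, 0.216)
t=4.250: state=(-1.552, 0.528)
t=4.500: state=(-1.388, 0.781)
t=4.750: state=(-1.163, 1.015)
t=5.000: state=(-0.879, 1.263)
t=5.250: state=(-0.529, 1.546)
t=5.500: state=(-0.104, 1.854)
t=5.750: state=(0.395, 2.109)
t=6.000: state=(0.930, 2.117)
t=6.250: state=(1.417, 1.705)
t=6.500: state=(1.757, 0.990)
t=6.600: state=(1.841, 0.696)
compare at T: x=1.841, y=0.696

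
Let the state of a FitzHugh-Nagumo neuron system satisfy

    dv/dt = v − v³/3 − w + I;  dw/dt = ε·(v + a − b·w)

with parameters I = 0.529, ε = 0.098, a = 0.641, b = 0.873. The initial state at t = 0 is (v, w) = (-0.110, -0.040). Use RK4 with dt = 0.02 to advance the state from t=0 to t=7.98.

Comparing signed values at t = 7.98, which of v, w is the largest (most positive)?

t=0.000: state=(-0.110, -0.040)
step 1 (dt=0.02): k1=(0.459, 0.055), k2=(0.463, 0.056), k3=(0.463, 0.056), k4=(0.467, 0.056); state += dt/6·(k1+2k2+2k3+k4)
t=0.020: state=(-0.101, -0.039)
t=0.040: state=(-0.091, -0.038)
t=0.060: state=(-0.082, -0.037)
continuing one RK4 step at a time; state shown every 25 steps (Δt=0.5):
t=0.500: state=(0.178, -0.006)
t=1.000: state=(0.613, 0.043)
t=1.500: state=(1.155, 0.114)
t=2.000: state=(1.579, 0.207)
t=2.500: state=(1.757, 0.310)
t=3.000: state=(1.790, 0.413)
t=3.500: state=(1.770, 0.512)
t=4.000: state=(1.734, 0.605)
t=4.500: state=(1.692, 0.693)
t=5.000: state=(1.648, 0.775)
t=5.500: state=(1.603, 0.851)
t=6.000: state=(1.556, 0.922)
t=6.500: state=(1.509, 0.988)
t=7.000: state=(1.461, 1.048)
t=7.500: state=(1.411, 1.104)
t=7.980: state=(1.362, 1.153)
compare at T: v=1.362, w=1.153

largest component: v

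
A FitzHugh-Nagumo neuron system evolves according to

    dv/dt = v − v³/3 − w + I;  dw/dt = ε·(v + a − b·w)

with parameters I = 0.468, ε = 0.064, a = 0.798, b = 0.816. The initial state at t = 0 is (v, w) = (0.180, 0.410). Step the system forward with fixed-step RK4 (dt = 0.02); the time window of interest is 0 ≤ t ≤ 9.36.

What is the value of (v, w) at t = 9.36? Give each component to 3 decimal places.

t=0.000: state=(0.180, 0.410)
step 1 (dt=0.02): k1=(0.236, 0.041), k2=(0.238, 0.041), k3=(0.238, 0.041), k4=(0.240, 0.041); state += dt/6·(k1+2k2+2k3+k4)
t=0.020: state=(0.185, 0.411)
t=0.040: state=(0.190, 0.412)
t=0.060: state=(0.195, 0.412)
continuing one RK4 step at a time; state shown every 25 steps (Δt=0.5):
t=0.500: state=(0.325, 0.432)
t=1.000: state=(0.534, 0.460)
t=1.500: state=(0.812, 0.494)
t=2.000: state=(1.117, 0.537)
t=2.500: state=(1.366, 0.588)
t=3.000: state=(1.510, 0.644)
t=3.500: state=(1.566, 0.701)
t=4.000: state=(1.573, 0.758)
t=4.500: state=(1.557, 0.813)
t=5.000: state=(1.530, 0.866)
t=5.500: state=(1.497, 0.917)
t=6.000: state=(1.460, 0.965)
t=6.500: state=(1.422, 1.011)
t=7.000: state=(1.381, 1.055)
t=7.500: state=(1.338, 1.095)
t=8.000: state=(1.293, 1.134)
t=8.500: state=(1.245, 1.170)
t=9.000: state=(1.193, 1.204)
t=9.360: state=(1.152, 1.226)

(v, w) = (1.152, 1.226)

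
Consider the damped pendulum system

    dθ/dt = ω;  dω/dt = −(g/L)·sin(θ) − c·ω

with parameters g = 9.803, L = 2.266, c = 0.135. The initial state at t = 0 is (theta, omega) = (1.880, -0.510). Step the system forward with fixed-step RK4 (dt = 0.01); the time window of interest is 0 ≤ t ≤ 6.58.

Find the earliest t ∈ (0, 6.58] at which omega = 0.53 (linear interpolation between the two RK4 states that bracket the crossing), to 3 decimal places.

t = 1.883

t=0.000: state=(1.880, -0.510)
step 1 (dt=0.01): k1=(-0.510, -4.052), k2=(-0.530, -4.053), k3=(-0.530, -4.053), k4=(-0.551, -4.054); state += dt/6·(k1+2k2+2k3+k4)
t=0.010: state=(1.875, -0.551)
t=0.020: state=(1.869, -0.591)
t=0.030: state=(1.863, -0.632)
continuing one RK4 step at a time; state shown every 25 steps (Δt=0.25):
t=0.250: state=(1.625, -1.532)
t=0.500: state=(1.116, -2.516)
t=0.750: state=(0.395, -3.155)
t=1.000: state=(-0.397, -3.044)
t=1.250: state=(-1.067, -2.231)
t=1.500: state=(-1.490, -1.139)
t=1.750: state=(-1.637, -0.039)
t=1.880: state=(-1.605, 0.518)
next step: t=1.890: state=(-1.600, 0.561) — omega has crossed 0.53
linear interpolation between t=1.880 (0.51808) and t=1.890 (0.56059) → t≈1.883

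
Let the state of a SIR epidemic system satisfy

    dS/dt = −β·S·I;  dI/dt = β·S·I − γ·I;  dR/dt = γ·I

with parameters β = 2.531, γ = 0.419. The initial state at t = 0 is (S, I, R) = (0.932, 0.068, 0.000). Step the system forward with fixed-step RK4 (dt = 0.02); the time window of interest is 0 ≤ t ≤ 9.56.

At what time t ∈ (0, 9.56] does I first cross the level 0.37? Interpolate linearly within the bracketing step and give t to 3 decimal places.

t=0.000: state=(0.932, 0.068, 0.000)
step 1 (dt=0.02): k1=(-0.160, 0.132, 0.028), k2=(-0.163, 0.134, 0.029), k3=(-0.163, 0.134, 0.029), k4=(-0.166, 0.137, 0.030); state += dt/6·(k1+2k2+2k3+k4)
t=0.020: state=(0.929, 0.071, 0.001)
t=0.040: state=(0.925, 0.073, 0.001)
t=0.060: state=(0.922, 0.076, 0.002)
continuing one RK4 step at a time; state shown every 25 steps (Δt=0.5):
t=0.500: state=(0.809, 0.168, 0.023)
t=1.000: state=(0.592, 0.333, 0.075)
t=1.100: state=(0.542, 0.368, 0.090)
next step: t=1.120: state=(0.532, 0.375, 0.093) — I has crossed 0.37
linear interpolation between t=1.100 (0.36822) and t=1.120 (0.37521) → t≈1.105

t = 1.105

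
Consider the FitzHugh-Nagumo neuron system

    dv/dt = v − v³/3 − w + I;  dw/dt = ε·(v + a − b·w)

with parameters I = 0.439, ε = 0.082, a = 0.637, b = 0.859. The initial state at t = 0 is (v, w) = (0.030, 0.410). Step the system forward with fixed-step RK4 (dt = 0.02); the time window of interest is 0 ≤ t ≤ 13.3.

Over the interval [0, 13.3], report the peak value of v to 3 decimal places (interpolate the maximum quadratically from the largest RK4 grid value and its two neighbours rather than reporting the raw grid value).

t=0.000: state=(0.030, 0.410)
step 1 (dt=0.02): k1=(0.059, 0.026), k2=(0.059, 0.026), k3=(0.059, 0.026), k4=(0.060, 0.026); state += dt/6·(k1+2k2+2k3+k4)
t=0.020: state=(0.031, 0.411)
t=0.040: state=(0.032, 0.411)
t=0.060: state=(0.034, 0.412)
continuing one RK4 step at a time; state shown every 25 steps (Δt=0.5):
t=0.500: state=(0.064, 0.423)
t=1.000: state=(0.112, 0.438)
t=1.500: state=(0.180, 0.454)
t=2.000: state=(0.279, 0.473)
t=2.500: state=(0.422, 0.496)
t=3.000: state=(0.620, 0.526)
t=3.500: state=(0.869, 0.563)
t=4.000: state=(1.126, 0.610)
t=4.500: state=(1.329, 0.664)
t=5.000: state=(1.446, 0.723)
t=5.500: state=(1.492, 0.783)
t=6.000: state=(1.495, 0.842)
t=6.500: state=(1.475, 0.898)
t=7.000: state=(1.444, 0.952)
t=7.500: state=(1.405, 1.002)
t=8.000: state=(1.362, 1.048)
t=8.500: state=(1.316, 1.092)
t=9.000: state=(1.266, 1.132)
t=9.500: state=(1.213, 1.168)
t=10.000: state=(1.155, 1.201)
t=10.500: state=(1.092, 1.230)
t=11.000: state=(1.021, 1.256)
t=11.500: state=(0.940, 1.278)
t=12.000: state=(0.843, 1.295)
t=12.500: state=(0.723, 1.308)
t=13.000: state=(0.565, 1.314)
t=13.300: state=(0.441, 1.314)
largest grid value and its neighbours: v(5.760)=1.49784, v(5.780)=1.49788, v(5.800)=1.49787
parabola through these three points peaks at t≈5.785 with v≈1.49788

max v = 1.498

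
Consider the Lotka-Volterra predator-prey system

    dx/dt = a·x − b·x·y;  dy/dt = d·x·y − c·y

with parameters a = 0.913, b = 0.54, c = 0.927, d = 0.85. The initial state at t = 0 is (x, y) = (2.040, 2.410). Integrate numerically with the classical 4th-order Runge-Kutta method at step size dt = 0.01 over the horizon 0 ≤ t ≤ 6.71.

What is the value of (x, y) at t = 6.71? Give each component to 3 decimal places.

t=0.000: state=(2.040, 2.410)
step 1 (dt=0.01): k1=(-0.792, 1.945), k2=(-0.801, 1.945), k3=(-0.801, 1.944), k4=(-0.811, 1.944); state += dt/6·(k1+2k2+2k3+k4)
t=0.010: state=(2.032, 2.429)
t=0.020: state=(2.024, 2.449)
t=0.030: state=(2.015, 2.468)
continuing one RK4 step at a time; state shown every 25 steps (Δt=0.25):
t=0.250: state=(1.793, 2.877)
t=0.500: state=(1.488, 3.235)
t=0.750: state=(1.191, 3.409)
t=1.000: state=(0.944, 3.389)
t=1.250: state=(0.759, 3.217)
t=1.500: state=(0.628, 2.954)
t=1.750: state=(0.540, 2.651)
t=2.000: state=(0.485, 2.343)
t=2.250: state=(0.453, 2.052)
t=2.500: state=(0.439, 1.789)
t=2.750: state=(0.440, 1.558)
t=3.000: state=(0.454, 1.358)
t=3.250: state=(0.481, 1.190)
t=3.500: state=(0.520, 1.049)
t=3.750: state=(0.571, 0.934)
t=4.000: state=(0.637, 0.842)
t=4.250: state=(0.717, 0.771)
t=4.500: state=(0.815, 0.719)
t=4.750: state=(0.932, 0.687)
t=5.000: state=(1.068, 0.673)
t=5.250: state=(1.225, 0.681)
t=5.500: state=(1.401, 0.714)
t=5.750: state=(1.593, 0.778)
t=6.000: state=(1.790, 0.884)
t=6.250: state=(1.975, 1.047)
t=6.500: state=(2.122, 1.284)
t=6.710: state=(2.190, 1.555)

(x, y) = (2.190, 1.555)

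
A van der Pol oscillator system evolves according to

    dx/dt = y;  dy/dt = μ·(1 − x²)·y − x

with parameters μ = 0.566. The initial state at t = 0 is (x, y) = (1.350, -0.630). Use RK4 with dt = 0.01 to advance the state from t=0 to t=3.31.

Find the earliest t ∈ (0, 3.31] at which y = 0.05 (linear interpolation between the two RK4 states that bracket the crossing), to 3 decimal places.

t = 2.520

t=0.000: state=(1.350, -0.630)
step 1 (dt=0.01): k1=(-0.630, -1.057), k2=(-0.635, -1.054), k3=(-0.635, -1.054), k4=(-0.641, -1.052); state += dt/6·(k1+2k2+2k3+k4)
t=0.010: state=(1.344, -0.641)
t=0.020: state=(1.337, -0.651)
t=0.030: state=(1.331, -0.661)
continuing one RK4 step at a time; state shown every 20 steps (Δt=0.2):
t=0.200: state=(1.203, -0.834)
t=0.400: state=(1.017, -1.031)
t=0.600: state=(0.790, -1.236)
t=0.800: state=(0.522, -1.453)
t=1.000: state=(0.208, -1.679)
t=1.200: state=(-0.149, -1.886)
t=1.400: state=(-0.541, -2.010)
t=1.600: state=(-0.941, -1.961)
t=1.800: state=(-1.309, -1.677)
t=2.000: state=(-1.599, -1.201)
t=2.200: state=(-1.785, -0.664)
t=2.400: state=(-1.869, -0.186)
t=2.520: state=(-1.877, 0.050)
next step: t=2.530: state=(-1.876, 0.068) — y has crossed 0.05
linear interpolation between t=2.520 (0.04976) and t=2.530 (0.06768) → t≈2.520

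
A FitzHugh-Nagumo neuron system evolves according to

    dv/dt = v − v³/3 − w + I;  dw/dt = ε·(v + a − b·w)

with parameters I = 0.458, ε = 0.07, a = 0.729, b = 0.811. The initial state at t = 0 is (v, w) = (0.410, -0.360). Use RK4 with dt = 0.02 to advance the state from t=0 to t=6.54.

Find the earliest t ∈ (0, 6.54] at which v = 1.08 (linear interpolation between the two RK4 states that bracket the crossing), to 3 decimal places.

t = 0.491

t=0.000: state=(0.410, -0.360)
step 1 (dt=0.02): k1=(1.205, 0.100), k2=(1.214, 0.101), k3=(1.214, 0.101), k4=(1.223, 0.102); state += dt/6·(k1+2k2+2k3+k4)
t=0.020: state=(0.434, -0.358)
t=0.040: state=(0.459, -0.356)
t=0.060: state=(0.484, -0.354)
t=0.480: state=(1.064, -0.302)
next step: t=0.500: state=(1.093, -0.299) — v has crossed 1.08
linear interpolation between t=0.480 (1.06449) and t=0.500 (1.09287) → t≈0.491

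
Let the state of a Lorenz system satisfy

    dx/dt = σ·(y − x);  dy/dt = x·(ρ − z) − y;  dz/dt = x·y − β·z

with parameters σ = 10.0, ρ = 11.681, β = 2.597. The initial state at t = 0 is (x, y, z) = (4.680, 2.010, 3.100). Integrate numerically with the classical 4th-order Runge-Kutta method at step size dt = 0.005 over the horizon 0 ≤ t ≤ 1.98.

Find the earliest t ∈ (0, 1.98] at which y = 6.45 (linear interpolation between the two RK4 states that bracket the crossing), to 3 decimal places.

t = 0.148

t=0.000: state=(4.680, 2.010, 3.100)
step 1 (dt=0.005): k1=(-26.700, 38.149, 1.356), k2=(-25.079, 37.465, 1.653), k3=(-25.136, 37.498, 1.652), k4=(-23.568, 36.845, 1.936); state += dt/6·(k1+2k2+2k3+k4)
t=0.005: state=(4.554, 2.197, 3.108)
t=0.010: state=(4.444, 2.379, 3.119)
t=0.015: state=(4.348, 2.554, 3.133)
continuing one RK4 step at a time; state shown every 20 steps (Δt=0.1):
t=0.100: state=(4.176, 5.103, 3.727)
t=0.145: state=(4.759, 6.371, 4.404)
next step: t=0.150: state=(4.841, 6.512, 4.501) — y has crossed 6.45
linear interpolation between t=0.145 (6.37113) and t=0.150 (6.51239) → t≈0.148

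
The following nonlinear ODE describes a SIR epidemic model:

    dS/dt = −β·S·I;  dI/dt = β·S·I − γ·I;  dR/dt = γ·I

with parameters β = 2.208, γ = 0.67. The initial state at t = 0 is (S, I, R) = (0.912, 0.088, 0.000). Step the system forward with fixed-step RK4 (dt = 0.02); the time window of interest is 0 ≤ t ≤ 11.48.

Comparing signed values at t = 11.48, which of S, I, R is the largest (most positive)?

t=0.000: state=(0.912, 0.088, 0.000)
step 1 (dt=0.02): k1=(-0.177, 0.118, 0.059), k2=(-0.179, 0.119, 0.060), k3=(-0.179, 0.119, 0.060), k4=(-0.181, 0.121, 0.061); state += dt/6·(k1+2k2+2k3+k4)
t=0.020: state=(0.908, 0.090, 0.001)
t=0.040: state=(0.905, 0.093, 0.002)
t=0.060: state=(0.901, 0.095, 0.004)
continuing one RK4 step at a time; state shown every 25 steps (Δt=0.5):
t=0.500: state=(0.796, 0.162, 0.041)
t=1.000: state=(0.632, 0.257, 0.111)
t=1.500: state=(0.455, 0.334, 0.211)
t=2.000: state=(0.308, 0.363, 0.329)
t=2.500: state=(0.208, 0.343, 0.449)
t=3.000: state=(0.146, 0.298, 0.557)
t=3.500: state=(0.108, 0.245, 0.647)
t=4.000: state=(0.085, 0.194, 0.721)
t=4.500: state=(0.070, 0.151, 0.778)
t=5.000: state=(0.061, 0.116, 0.823)
t=5.500: state=(0.054, 0.089, 0.857)
t=6.000: state=(0.050, 0.067, 0.883)
t=6.500: state=(0.047, 0.051, 0.903)
t=7.000: state=(0.044, 0.038, 0.918)
t=7.500: state=(0.043, 0.029, 0.929)
t=8.000: state=(0.042, 0.021, 0.937)
t=8.500: state=(0.041, 0.016, 0.943)
t=9.000: state=(0.040, 0.012, 0.948)
t=9.500: state=(0.040, 0.009, 0.951)
t=10.000: state=(0.039, 0.007, 0.954)
t=10.500: state=(0.039, 0.005, 0.956)
t=11.000: state=(0.039, 0.004, 0.957)
t=11.480: state=(0.039, 0.003, 0.958)
compare at T: S=0.039, I=0.003, R=0.958

largest component: R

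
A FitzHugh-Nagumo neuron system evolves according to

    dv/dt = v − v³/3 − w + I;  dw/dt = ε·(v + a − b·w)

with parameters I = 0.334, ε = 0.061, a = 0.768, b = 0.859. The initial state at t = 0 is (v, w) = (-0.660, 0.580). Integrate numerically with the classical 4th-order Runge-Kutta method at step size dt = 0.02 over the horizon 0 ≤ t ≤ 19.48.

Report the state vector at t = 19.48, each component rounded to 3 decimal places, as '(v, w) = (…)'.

(v, w) = (-1.232, -0.301)

t=0.000: state=(-0.660, 0.580)
step 1 (dt=0.02): k1=(-0.810, -0.024), k2=(-0.814, -0.024), k3=(-0.814, -0.024), k4=(-0.819, -0.025); state += dt/6·(k1+2k2+2k3+k4)
t=0.020: state=(-0.676, 0.580)
t=0.040: state=(-0.693, 0.579)
t=0.060: state=(-0.709, 0.578)
continuing one RK4 step at a time; state shown every 50 steps (Δt=1):
t=1.000: state=(-1.480, 0.531)
t=2.000: state=(-1.757, 0.451)
t=3.000: state=(-1.762, 0.368)
t=4.000: state=(-1.729, 0.291)
t=5.000: state=(-1.692, 0.221)
t=6.000: state=(-1.656, 0.156)
t=7.000: state=(-1.620, 0.096)
t=8.000: state=(-1.585, 0.041)
t=9.000: state=(-1.550, -0.008)
t=10.000: state=(-1.517, -0.053)
t=11.000: state=(-1.483, -0.094)
t=12.000: state=(-1.451, -0.131)
t=13.000: state=(-1.419, -0.164)
t=14.000: state=(-1.388, -0.193)
t=15.000: state=(-1.358, -0.219)
t=16.000: state=(-1.328, -0.242)
t=17.000: state=(-1.300, -0.262)
t=18.000: state=(-1.272, -0.280)
t=19.000: state=(-1.245, -0.294)
t=19.480: state=(-1.232, -0.301)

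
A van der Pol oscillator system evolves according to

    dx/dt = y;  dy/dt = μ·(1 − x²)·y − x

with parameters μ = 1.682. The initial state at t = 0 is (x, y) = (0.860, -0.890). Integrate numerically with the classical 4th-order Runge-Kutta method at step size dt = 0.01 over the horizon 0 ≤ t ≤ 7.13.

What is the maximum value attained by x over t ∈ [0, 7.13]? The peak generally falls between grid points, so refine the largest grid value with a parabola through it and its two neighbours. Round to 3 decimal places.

max x = 2.017

t=0.000: state=(0.860, -0.890)
step 1 (dt=0.01): k1=(-0.890, -1.250), k2=(-0.896, -1.260), k3=(-0.896, -1.260), k4=(-0.903, -1.270); state += dt/6·(k1+2k2+2k3+k4)
t=0.010: state=(0.851, -0.903)
t=0.020: state=(0.842, -0.915)
t=0.030: state=(0.833, -0.928)
continuing one RK4 step at a time; state shown every 25 steps (Δt=0.25):
t=0.250: state=(0.592, -1.284)
t=0.500: state=(0.196, -1.940)
t=0.750: state=(-0.405, -2.888)
t=1.000: state=(-1.191, -3.102)
t=1.250: state=(-1.785, -1.481)
t=1.500: state=(-1.972, -0.206)
t=1.750: state=(-1.959, 0.225)
t=2.000: state=(-1.883, 0.361)
t=2.250: state=(-1.784, 0.426)
t=2.500: state=(-1.671, 0.480)
t=2.750: state=(-1.543, 0.543)
t=3.000: state=(-1.398, 0.626)
t=3.250: state=(-1.227, 0.747)
t=3.500: state=(-1.019, 0.936)
t=3.750: state=(-0.748, 1.255)
t=4.000: state=(-0.370, 1.828)
t=4.250: state=(0.199, 2.778)
t=4.500: state=(1.001, 3.423)
t=4.750: state=(1.719, 1.998)
t=5.000: state=(1.993, 0.393)
t=5.250: state=(2.006, -0.174)
t=5.500: state=(1.938, -0.338)
t=5.750: state=(1.845, -0.405)
t=6.000: state=(1.737, -0.454)
t=6.250: state=(1.617, -0.507)
t=6.500: state=(1.482, -0.576)
t=6.750: state=(1.327, -0.673)
t=7.000: state=(1.142, -0.819)
t=7.130: state=(1.029, -0.926)
largest grid value and its neighbours: x(5.130)=2.01713, x(5.140)=2.01714, x(5.150)=2.01696
parabola through these three points peaks at t≈5.136 with x≈2.01716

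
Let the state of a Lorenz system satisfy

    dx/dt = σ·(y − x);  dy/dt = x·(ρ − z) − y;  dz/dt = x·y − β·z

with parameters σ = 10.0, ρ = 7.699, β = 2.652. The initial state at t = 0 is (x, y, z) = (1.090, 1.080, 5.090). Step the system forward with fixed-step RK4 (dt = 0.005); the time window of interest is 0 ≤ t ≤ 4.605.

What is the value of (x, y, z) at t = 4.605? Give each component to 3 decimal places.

(x, y, z) = (4.282, 4.219, 6.886)

t=0.000: state=(1.090, 1.080, 5.090)
step 1 (dt=0.005): k1=(-0.100, 1.764, -12.321), k2=(-0.053, 1.792, -12.235), k3=(-0.054, 1.792, -12.236), k4=(-0.008, 1.821, -12.150); state += dt/6·(k1+2k2+2k3+k4)
t=0.005: state=(1.090, 1.089, 5.029)
t=0.010: state=(1.090, 1.098, 4.968)
t=0.015: state=(1.091, 1.108, 4.909)
continuing one RK4 step at a time; state shown every 40 steps (Δt=0.2):
t=0.200: state=(1.387, 1.684, 3.252)
t=0.400: state=(2.327, 2.994, 2.592)
t=0.600: state=(4.097, 5.159, 3.638)
t=0.800: state=(5.919, 6.391, 7.059)
t=1.000: state=(5.326, 4.419, 9.133)
t=1.200: state=(3.553, 2.906, 7.707)
t=1.400: state=(2.932, 2.918, 5.899)
t=1.600: state=(3.324, 3.695, 5.051)
t=1.800: state=(4.251, 4.748, 5.512)
t=2.000: state=(4.979, 5.125, 6.939)
t=2.200: state=(4.736, 4.400, 7.746)
t=2.400: state=(4.011, 3.706, 7.238)
t=2.600: state=(3.680, 3.658, 6.390)
t=2.800: state=(3.870, 4.058, 6.003)
t=3.000: state=(4.301, 4.507, 6.284)
t=3.200: state=(4.555, 4.581, 6.881)
t=3.400: state=(4.413, 4.270, 7.146)
t=3.600: state=(4.116, 3.993, 6.909)
t=3.800: state=(3.989, 3.989, 6.544)
t=4.000: state=(4.091, 4.180, 6.405)
t=4.200: state=(4.278, 4.358, 6.560)
t=4.400: state=(4.361, 4.359, 6.805)
t=4.600: state=(4.285, 4.223, 6.887)
t=4.605: state=(4.282, 4.219, 6.886)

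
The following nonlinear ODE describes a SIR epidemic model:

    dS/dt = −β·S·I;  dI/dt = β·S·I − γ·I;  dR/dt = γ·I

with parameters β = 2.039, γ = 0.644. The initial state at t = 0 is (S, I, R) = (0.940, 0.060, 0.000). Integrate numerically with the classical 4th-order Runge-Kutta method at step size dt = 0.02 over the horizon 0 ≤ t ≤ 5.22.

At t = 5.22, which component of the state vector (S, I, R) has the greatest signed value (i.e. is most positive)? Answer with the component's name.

largest component: R

t=0.000: state=(0.940, 0.060, 0.000)
step 1 (dt=0.02): k1=(-0.115, 0.076, 0.039), k2=(-0.116, 0.077, 0.039), k3=(-0.116, 0.077, 0.039), k4=(-0.118, 0.078, 0.040); state += dt/6·(k1+2k2+2k3+k4)
t=0.020: state=(0.938, 0.062, 0.001)
t=0.040: state=(0.935, 0.063, 0.002)
t=0.060: state=(0.933, 0.065, 0.002)
continuing one RK4 step at a time; state shown every 10 steps (Δt=0.2):
t=0.200: state=(0.914, 0.077, 0.009)
t=0.400: state=(0.882, 0.098, 0.020)
t=0.600: state=(0.844, 0.122, 0.034)
t=0.800: state=(0.798, 0.150, 0.052)
t=1.000: state=(0.746, 0.181, 0.073)
t=1.200: state=(0.689, 0.213, 0.098)
t=1.400: state=(0.627, 0.245, 0.128)
t=1.600: state=(0.564, 0.275, 0.161)
t=1.800: state=(0.502, 0.300, 0.198)
t=2.000: state=(0.442, 0.320, 0.238)
t=2.200: state=(0.387, 0.333, 0.280)
t=2.400: state=(0.337, 0.339, 0.324)
t=2.600: state=(0.294, 0.339, 0.367)
t=2.800: state=(0.256, 0.333, 0.411)
t=3.000: state=(0.224, 0.323, 0.453)
t=3.200: state=(0.197, 0.309, 0.494)
t=3.400: state=(0.174, 0.293, 0.533)
t=3.600: state=(0.155, 0.276, 0.569)
t=3.800: state=(0.139, 0.257, 0.604)
t=4.000: state=(0.126, 0.239, 0.636)
t=4.200: state=(0.114, 0.220, 0.665)
t=4.400: state=(0.105, 0.203, 0.692)
t=4.600: state=(0.097, 0.186, 0.717)
t=4.800: state=(0.090, 0.170, 0.740)
t=5.000: state=(0.084, 0.154, 0.761)
t=5.200: state=(0.080, 0.140, 0.780)
t=5.220: state=(0.079, 0.139, 0.782)
compare at T: S=0.079, I=0.139, R=0.782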